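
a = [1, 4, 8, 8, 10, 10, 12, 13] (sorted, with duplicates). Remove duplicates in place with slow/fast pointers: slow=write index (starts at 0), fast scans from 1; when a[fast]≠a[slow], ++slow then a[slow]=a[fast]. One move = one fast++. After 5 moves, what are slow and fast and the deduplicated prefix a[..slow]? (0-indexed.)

slow=3, fast=6, prefix=[1, 4, 8, 10]

slow=0 fast=1: a[fast]=4≠a[slow]=1 write a[1]=4, slow++,fast++
slow=1 fast=2: a[fast]=8≠a[slow]=4 write a[2]=8, slow++,fast++
slow=2 fast=3: a[fast]=8=a[slow] dup, fast++
slow=2 fast=4: a[fast]=10≠a[slow]=8 write a[3]=10, slow++,fast++
slow=3 fast=5: a[fast]=10=a[slow] dup, fast++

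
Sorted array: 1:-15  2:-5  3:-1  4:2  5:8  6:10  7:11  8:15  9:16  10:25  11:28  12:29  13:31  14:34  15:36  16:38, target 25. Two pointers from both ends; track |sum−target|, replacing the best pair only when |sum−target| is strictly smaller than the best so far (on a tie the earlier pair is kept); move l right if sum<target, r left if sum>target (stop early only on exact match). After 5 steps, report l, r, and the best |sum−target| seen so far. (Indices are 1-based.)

l=1 r=16: -15+38=23 d=2 *, l++
l=2 r=16: -5+38=33 d=8, r--
l=2 r=15: -5+36=31 d=6, r--
l=2 r=14: -5+34=29 d=4, r--
l=2 r=13: -5+31=26 d=1 *, r--

l=2, r=12, best |Δ|=1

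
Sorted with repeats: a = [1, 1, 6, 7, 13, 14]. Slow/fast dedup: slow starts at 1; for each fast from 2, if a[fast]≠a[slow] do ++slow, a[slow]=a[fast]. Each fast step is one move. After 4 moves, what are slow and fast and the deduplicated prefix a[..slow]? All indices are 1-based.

(s=1,f=2) a[fast]=1=a[slow] dup → fast++
(s=1,f=3) a[fast]=6≠a[slow]=1 write a[2]=6 → slow++,fast++
(s=2,f=4) a[fast]=7≠a[slow]=6 write a[3]=7 → slow++,fast++
(s=3,f=5) a[fast]=13≠a[slow]=7 write a[4]=13 → slow++,fast++

slow=4, fast=6, prefix=[1, 6, 7, 13]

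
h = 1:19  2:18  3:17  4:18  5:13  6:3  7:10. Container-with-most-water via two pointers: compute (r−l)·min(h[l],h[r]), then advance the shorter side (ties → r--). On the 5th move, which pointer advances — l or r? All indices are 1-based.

[1,7] min(19,10)*6=60 best=60 * → r--
[1,6] min(19,3)*5=15 best=60 → r--
[1,5] min(19,13)*4=52 best=60 → r--
[1,4] min(19,18)*3=54 best=60 → r--
[1,3] min(19,17)*2=34 best=60 → r--

r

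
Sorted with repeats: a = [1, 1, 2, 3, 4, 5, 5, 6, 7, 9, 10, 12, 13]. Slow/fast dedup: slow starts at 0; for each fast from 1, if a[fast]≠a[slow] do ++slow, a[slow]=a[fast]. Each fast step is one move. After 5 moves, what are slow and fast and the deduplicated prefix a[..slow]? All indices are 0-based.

slow=4, fast=6, prefix=[1, 2, 3, 4, 5]

slow=0 fast=1: a[fast]=1=a[slow] dup, fast++
slow=0 fast=2: a[fast]=2≠a[slow]=1 write a[1]=2, slow++,fast++
slow=1 fast=3: a[fast]=3≠a[slow]=2 write a[2]=3, slow++,fast++
slow=2 fast=4: a[fast]=4≠a[slow]=3 write a[3]=4, slow++,fast++
slow=3 fast=5: a[fast]=5≠a[slow]=4 write a[4]=5, slow++,fast++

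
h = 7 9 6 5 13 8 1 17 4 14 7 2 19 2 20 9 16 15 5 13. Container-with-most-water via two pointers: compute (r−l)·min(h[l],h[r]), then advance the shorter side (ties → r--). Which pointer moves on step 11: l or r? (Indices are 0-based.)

[0,19] min(7,13)*19=133 best=133 * → l++
[1,19] min(9,13)*18=162 best=162 * → l++
[2,19] min(6,13)*17=102 best=162 → l++
[3,19] min(5,13)*16=80 best=162 → l++
[4,19] min(13,13)*15=195 best=195 * → r--
[4,18] min(13,5)*14=70 best=195 → r--
[4,17] min(13,15)*13=169 best=195 → l++
[5,17] min(8,15)*12=96 best=195 → l++
[6,17] min(1,15)*11=11 best=195 → l++
[7,17] min(17,15)*10=150 best=195 → r--
[7,16] min(17,16)*9=144 best=195 → r--

r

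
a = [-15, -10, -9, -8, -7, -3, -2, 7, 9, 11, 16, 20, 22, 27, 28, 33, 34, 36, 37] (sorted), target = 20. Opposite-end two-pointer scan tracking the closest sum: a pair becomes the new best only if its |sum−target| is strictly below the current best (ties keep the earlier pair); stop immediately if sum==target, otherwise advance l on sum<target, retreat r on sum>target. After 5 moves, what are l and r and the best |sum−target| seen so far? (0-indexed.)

l=1, r=14, best |Δ|=1

l=0 r=18: -15+37=22 d=2 *, r--
l=0 r=17: -15+36=21 d=1 *, r--
l=0 r=16: -15+34=19 d=1, l++
l=1 r=16: -10+34=24 d=4, r--
l=1 r=15: -10+33=23 d=3, r--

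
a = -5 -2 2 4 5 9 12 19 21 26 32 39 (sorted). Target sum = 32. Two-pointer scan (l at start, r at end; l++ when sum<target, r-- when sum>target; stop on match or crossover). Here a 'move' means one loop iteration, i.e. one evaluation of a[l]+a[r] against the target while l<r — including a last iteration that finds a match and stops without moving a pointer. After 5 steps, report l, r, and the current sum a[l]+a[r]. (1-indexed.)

[1,12] -5+39=34 >32 → r--
[1,11] -5+32=27 <32 → l++
[2,11] -2+32=30 <32 → l++
[3,11] 2+32=34 >32 → r--
[3,10] 2+26=28 <32 → l++

l=4, r=10, sum=30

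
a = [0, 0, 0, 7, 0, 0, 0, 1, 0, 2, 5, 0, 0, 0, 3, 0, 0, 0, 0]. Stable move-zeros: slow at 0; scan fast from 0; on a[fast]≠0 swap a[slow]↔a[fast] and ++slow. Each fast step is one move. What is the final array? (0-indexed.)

[7, 1, 2, 5, 3, 0, 0, 0, 0, 0, 0, 0, 0, 0, 0, 0, 0, 0, 0]

slow=0 fast=0: a[fast]=0, fast++
slow=0 fast=1: a[fast]=0, fast++
slow=0 fast=2: a[fast]=0, fast++
slow=0 fast=3: a[fast]=7≠0 swap→a[0]=7, slow++,fast++
slow=1 fast=4: a[fast]=0, fast++
slow=1 fast=5: a[fast]=0, fast++
slow=1 fast=6: a[fast]=0, fast++
slow=1 fast=7: a[fast]=1≠0 swap→a[1]=1, slow++,fast++
slow=2 fast=8: a[fast]=0, fast++
slow=2 fast=9: a[fast]=2≠0 swap→a[2]=2, slow++,fast++
slow=3 fast=10: a[fast]=5≠0 swap→a[3]=5, slow++,fast++
slow=4 fast=11: a[fast]=0, fast++
slow=4 fast=12: a[fast]=0, fast++
slow=4 fast=13: a[fast]=0, fast++
slow=4 fast=14: a[fast]=3≠0 swap→a[4]=3, slow++,fast++
slow=5 fast=15: a[fast]=0, fast++
slow=5 fast=16: a[fast]=0, fast++
slow=5 fast=17: a[fast]=0, fast++
slow=5 fast=18: a[fast]=0, fast++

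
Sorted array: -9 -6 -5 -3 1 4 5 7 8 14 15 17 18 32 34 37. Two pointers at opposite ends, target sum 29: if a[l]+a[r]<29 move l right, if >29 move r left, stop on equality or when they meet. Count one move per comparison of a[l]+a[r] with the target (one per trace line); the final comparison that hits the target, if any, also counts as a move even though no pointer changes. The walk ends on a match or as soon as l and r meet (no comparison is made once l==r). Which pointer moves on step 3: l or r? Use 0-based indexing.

l=0 r=15: -9+37=28 <29, l++
l=1 r=15: -6+37=31 >29, r--
l=1 r=14: -6+34=28 <29, l++

l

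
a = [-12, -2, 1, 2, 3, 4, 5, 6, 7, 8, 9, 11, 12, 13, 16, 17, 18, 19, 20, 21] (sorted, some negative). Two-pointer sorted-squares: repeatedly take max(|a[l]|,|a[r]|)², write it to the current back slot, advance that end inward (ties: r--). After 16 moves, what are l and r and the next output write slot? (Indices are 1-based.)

l=1 r=20: |-12|<=|21| out[20]=441, r--
l=1 r=19: |-12|<=|20| out[19]=400, r--
l=1 r=18: |-12|<=|19| out[18]=361, r--
l=1 r=17: |-12|<=|18| out[17]=324, r--
l=1 r=16: |-12|<=|17| out[16]=289, r--
l=1 r=15: |-12|<=|16| out[15]=256, r--
l=1 r=14: |-12|<=|13| out[14]=169, r--
l=1 r=13: |-12|<=|12| out[13]=144, r--
l=1 r=12: |-12|>|11| out[12]=144, l++
l=2 r=12: |-2|<=|11| out[11]=121, r--
l=2 r=11: |-2|<=|9| out[10]=81, r--
l=2 r=10: |-2|<=|8| out[9]=64, r--
l=2 r=9: |-2|<=|7| out[8]=49, r--
l=2 r=8: |-2|<=|6| out[7]=36, r--
l=2 r=7: |-2|<=|5| out[6]=25, r--
l=2 r=6: |-2|<=|4| out[5]=16, r--

l=2, r=5, next write slot=4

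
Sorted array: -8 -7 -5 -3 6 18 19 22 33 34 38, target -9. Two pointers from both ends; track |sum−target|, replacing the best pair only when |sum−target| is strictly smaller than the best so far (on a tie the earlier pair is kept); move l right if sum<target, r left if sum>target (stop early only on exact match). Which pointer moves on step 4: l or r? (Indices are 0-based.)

r

l=0 r=10: -8+38=30 d=39 *, r--
l=0 r=9: -8+34=26 d=35 *, r--
l=0 r=8: -8+33=25 d=34 *, r--
l=0 r=7: -8+22=14 d=23 *, r--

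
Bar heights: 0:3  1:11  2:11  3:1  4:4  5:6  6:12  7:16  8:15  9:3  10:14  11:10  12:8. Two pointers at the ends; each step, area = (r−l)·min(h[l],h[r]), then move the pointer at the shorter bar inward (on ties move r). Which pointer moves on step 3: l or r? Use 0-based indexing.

l=0 r=12: min(3,8)*12=36 best=36 *, l++
l=1 r=12: min(11,8)*11=88 best=88 *, r--
l=1 r=11: min(11,10)*10=100 best=100 *, r--

r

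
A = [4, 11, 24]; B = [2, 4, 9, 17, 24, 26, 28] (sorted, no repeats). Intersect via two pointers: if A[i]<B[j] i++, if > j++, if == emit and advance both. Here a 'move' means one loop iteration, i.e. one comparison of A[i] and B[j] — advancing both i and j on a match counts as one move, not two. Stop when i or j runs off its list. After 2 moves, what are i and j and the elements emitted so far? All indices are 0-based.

i=0 j=0: 4>2, j++
i=0 j=1: 4==4 emit, i++,j++

i=1, j=2, emitted=[4]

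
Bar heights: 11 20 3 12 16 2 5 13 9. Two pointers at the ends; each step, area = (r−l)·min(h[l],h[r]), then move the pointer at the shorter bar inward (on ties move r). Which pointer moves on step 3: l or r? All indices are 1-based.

l=1 r=9: min(11,9)*8=72 best=72 *, r--
l=1 r=8: min(11,13)*7=77 best=77 *, l++
l=2 r=8: min(20,13)*6=78 best=78 *, r--

r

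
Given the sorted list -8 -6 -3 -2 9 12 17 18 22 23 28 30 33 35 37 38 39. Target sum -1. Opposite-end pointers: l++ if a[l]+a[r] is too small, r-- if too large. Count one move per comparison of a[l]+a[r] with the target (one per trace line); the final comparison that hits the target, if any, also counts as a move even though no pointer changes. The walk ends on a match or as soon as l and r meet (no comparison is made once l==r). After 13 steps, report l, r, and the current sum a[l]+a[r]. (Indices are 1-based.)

l=1, r=4, sum=-10

[1,17] -8+39=31 >-1 → r--
[1,16] -8+38=30 >-1 → r--
[1,15] -8+37=29 >-1 → r--
[1,14] -8+35=27 >-1 → r--
[1,13] -8+33=25 >-1 → r--
[1,12] -8+30=22 >-1 → r--
[1,11] -8+28=20 >-1 → r--
[1,10] -8+23=15 >-1 → r--
[1,9] -8+22=14 >-1 → r--
[1,8] -8+18=10 >-1 → r--
[1,7] -8+17=9 >-1 → r--
[1,6] -8+12=4 >-1 → r--
[1,5] -8+9=1 >-1 → r--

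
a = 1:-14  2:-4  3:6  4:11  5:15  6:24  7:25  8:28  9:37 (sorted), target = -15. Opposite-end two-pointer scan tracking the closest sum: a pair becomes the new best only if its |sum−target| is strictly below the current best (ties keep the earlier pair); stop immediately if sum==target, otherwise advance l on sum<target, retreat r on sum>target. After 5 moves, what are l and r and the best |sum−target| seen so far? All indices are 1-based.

l=1, r=4, best |Δ|=16

l=1 r=9: -14+37=23 d=38 *, r--
l=1 r=8: -14+28=14 d=29 *, r--
l=1 r=7: -14+25=11 d=26 *, r--
l=1 r=6: -14+24=10 d=25 *, r--
l=1 r=5: -14+15=1 d=16 *, r--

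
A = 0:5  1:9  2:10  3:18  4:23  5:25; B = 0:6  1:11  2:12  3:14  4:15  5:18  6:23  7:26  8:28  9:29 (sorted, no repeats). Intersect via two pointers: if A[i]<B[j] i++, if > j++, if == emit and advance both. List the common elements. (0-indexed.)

[i=0,j=0] 5<6 → i++
[i=1,j=0] 9>6 → j++
[i=1,j=1] 9<11 → i++
[i=2,j=1] 10<11 → i++
[i=3,j=1] 18>11 → j++
[i=3,j=2] 18>12 → j++
[i=3,j=3] 18>14 → j++
[i=3,j=4] 18>15 → j++
[i=3,j=5] 18==18 emit → i++,j++
[i=4,j=6] 23==23 emit → i++,j++
[i=5,j=7] 25<26 → i++

intersection = [18, 23]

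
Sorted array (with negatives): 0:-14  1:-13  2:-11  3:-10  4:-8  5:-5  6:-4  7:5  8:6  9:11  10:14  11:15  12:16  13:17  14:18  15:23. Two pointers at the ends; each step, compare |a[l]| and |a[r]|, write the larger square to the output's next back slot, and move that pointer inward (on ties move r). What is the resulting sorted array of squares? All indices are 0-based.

[16, 25, 25, 36, 64, 100, 121, 121, 169, 196, 196, 225, 256, 289, 324, 529]

l=0 r=15: |-14|<=|23| out[15]=529, r--
l=0 r=14: |-14|<=|18| out[14]=324, r--
l=0 r=13: |-14|<=|17| out[13]=289, r--
l=0 r=12: |-14|<=|16| out[12]=256, r--
l=0 r=11: |-14|<=|15| out[11]=225, r--
l=0 r=10: |-14|<=|14| out[10]=196, r--
l=0 r=9: |-14|>|11| out[9]=196, l++
l=1 r=9: |-13|>|11| out[8]=169, l++
l=2 r=9: |-11|<=|11| out[7]=121, r--
l=2 r=8: |-11|>|6| out[6]=121, l++
l=3 r=8: |-10|>|6| out[5]=100, l++
l=4 r=8: |-8|>|6| out[4]=64, l++
l=5 r=8: |-5|<=|6| out[3]=36, r--
l=5 r=7: |-5|<=|5| out[2]=25, r--
l=5 r=6: |-5|>|-4| out[1]=25, l++
l=6 r=6: |-4|<=|-4| out[0]=16, r--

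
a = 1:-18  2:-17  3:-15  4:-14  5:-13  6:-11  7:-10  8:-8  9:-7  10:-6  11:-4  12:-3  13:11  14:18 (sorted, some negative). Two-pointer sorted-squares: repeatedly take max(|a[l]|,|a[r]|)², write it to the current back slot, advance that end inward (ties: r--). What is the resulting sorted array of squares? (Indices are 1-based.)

l=1 r=14: |-18|<=|18| out[14]=324, r--
l=1 r=13: |-18|>|11| out[13]=324, l++
l=2 r=13: |-17|>|11| out[12]=289, l++
l=3 r=13: |-15|>|11| out[11]=225, l++
l=4 r=13: |-14|>|11| out[10]=196, l++
l=5 r=13: |-13|>|11| out[9]=169, l++
l=6 r=13: |-11|<=|11| out[8]=121, r--
l=6 r=12: |-11|>|-3| out[7]=121, l++
l=7 r=12: |-10|>|-3| out[6]=100, l++
l=8 r=12: |-8|>|-3| out[5]=64, l++
l=9 r=12: |-7|>|-3| out[4]=49, l++
l=10 r=12: |-6|>|-3| out[3]=36, l++
l=11 r=12: |-4|>|-3| out[2]=16, l++
l=12 r=12: |-3|<=|-3| out[1]=9, r--

[9, 16, 36, 49, 64, 100, 121, 121, 169, 196, 225, 289, 324, 324]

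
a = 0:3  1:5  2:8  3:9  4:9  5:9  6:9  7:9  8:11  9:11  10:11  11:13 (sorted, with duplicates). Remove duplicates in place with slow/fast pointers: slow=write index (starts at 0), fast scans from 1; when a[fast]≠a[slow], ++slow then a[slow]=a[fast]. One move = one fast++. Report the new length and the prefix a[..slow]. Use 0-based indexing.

slow=0 fast=1: a[fast]=5≠a[slow]=3 write a[1]=5, slow++,fast++
slow=1 fast=2: a[fast]=8≠a[slow]=5 write a[2]=8, slow++,fast++
slow=2 fast=3: a[fast]=9≠a[slow]=8 write a[3]=9, slow++,fast++
slow=3 fast=4: a[fast]=9=a[slow] dup, fast++
slow=3 fast=5: a[fast]=9=a[slow] dup, fast++
slow=3 fast=6: a[fast]=9=a[slow] dup, fast++
slow=3 fast=7: a[fast]=9=a[slow] dup, fast++
slow=3 fast=8: a[fast]=11≠a[slow]=9 write a[4]=11, slow++,fast++
slow=4 fast=9: a[fast]=11=a[slow] dup, fast++
slow=4 fast=10: a[fast]=11=a[slow] dup, fast++
slow=4 fast=11: a[fast]=13≠a[slow]=11 write a[5]=13, slow++,fast++

length 6; prefix = [3, 5, 8, 9, 11, 13]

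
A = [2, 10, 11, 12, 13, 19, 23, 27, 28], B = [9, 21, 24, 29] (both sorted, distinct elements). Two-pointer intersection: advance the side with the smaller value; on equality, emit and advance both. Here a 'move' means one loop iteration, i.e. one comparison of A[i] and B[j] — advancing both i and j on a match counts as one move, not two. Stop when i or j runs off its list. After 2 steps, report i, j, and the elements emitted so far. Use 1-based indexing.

i=2, j=2, emitted=[]

i=1 j=1: 2<9, i++
i=2 j=1: 10>9, j++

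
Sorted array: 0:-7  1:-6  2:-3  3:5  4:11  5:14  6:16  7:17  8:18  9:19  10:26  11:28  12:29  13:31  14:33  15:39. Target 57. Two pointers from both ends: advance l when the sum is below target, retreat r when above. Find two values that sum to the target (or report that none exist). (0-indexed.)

[0,15] -7+39=32 <57 → l++
[1,15] -6+39=33 <57 → l++
[2,15] -3+39=36 <57 → l++
[3,15] 5+39=44 <57 → l++
[4,15] 11+39=50 <57 → l++
[5,15] 14+39=53 <57 → l++
[6,15] 16+39=55 <57 → l++
[7,15] 17+39=56 <57 → l++
[8,15] 18+39=57 → found

(18, 39)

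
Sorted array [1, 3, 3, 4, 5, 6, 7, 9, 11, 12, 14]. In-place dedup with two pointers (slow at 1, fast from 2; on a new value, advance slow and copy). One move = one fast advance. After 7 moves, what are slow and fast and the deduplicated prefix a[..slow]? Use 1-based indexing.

slow=7, fast=9, prefix=[1, 3, 4, 5, 6, 7, 9]

slow=1 fast=2: a[fast]=3≠a[slow]=1 write a[2]=3, slow++,fast++
slow=2 fast=3: a[fast]=3=a[slow] dup, fast++
slow=2 fast=4: a[fast]=4≠a[slow]=3 write a[3]=4, slow++,fast++
slow=3 fast=5: a[fast]=5≠a[slow]=4 write a[4]=5, slow++,fast++
slow=4 fast=6: a[fast]=6≠a[slow]=5 write a[5]=6, slow++,fast++
slow=5 fast=7: a[fast]=7≠a[slow]=6 write a[6]=7, slow++,fast++
slow=6 fast=8: a[fast]=9≠a[slow]=7 write a[7]=9, slow++,fast++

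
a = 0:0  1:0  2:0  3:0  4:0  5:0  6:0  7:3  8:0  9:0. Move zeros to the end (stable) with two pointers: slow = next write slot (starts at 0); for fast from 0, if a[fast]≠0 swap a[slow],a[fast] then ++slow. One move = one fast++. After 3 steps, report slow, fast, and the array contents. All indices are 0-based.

slow=0 fast=0: a[fast]=0, fast++
slow=0 fast=1: a[fast]=0, fast++
slow=0 fast=2: a[fast]=0, fast++

slow=0, fast=3, a=[0, 0, 0, 0, 0, 0, 0, 3, 0, 0]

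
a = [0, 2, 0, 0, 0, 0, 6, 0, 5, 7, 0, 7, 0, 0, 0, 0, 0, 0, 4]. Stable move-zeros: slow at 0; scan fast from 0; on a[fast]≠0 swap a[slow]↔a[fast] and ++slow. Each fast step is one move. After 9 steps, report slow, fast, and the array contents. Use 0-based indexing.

(s=0,f=0) a[fast]=0 → fast++
(s=0,f=1) a[fast]=2≠0 swap→a[0]=2 → slow++,fast++
(s=1,f=2) a[fast]=0 → fast++
(s=1,f=3) a[fast]=0 → fast++
(s=1,f=4) a[fast]=0 → fast++
(s=1,f=5) a[fast]=0 → fast++
(s=1,f=6) a[fast]=6≠0 swap→a[1]=6 → slow++,fast++
(s=2,f=7) a[fast]=0 → fast++
(s=2,f=8) a[fast]=5≠0 swap→a[2]=5 → slow++,fast++

slow=3, fast=9, a=[2, 6, 5, 0, 0, 0, 0, 0, 0, 7, 0, 7, 0, 0, 0, 0, 0, 0, 4]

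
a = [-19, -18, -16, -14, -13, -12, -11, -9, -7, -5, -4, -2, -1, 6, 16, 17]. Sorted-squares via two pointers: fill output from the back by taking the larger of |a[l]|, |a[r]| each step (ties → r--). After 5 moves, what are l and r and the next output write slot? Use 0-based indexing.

[0,15] |-19|>|17| out[15]=361 → l++
[1,15] |-18|>|17| out[14]=324 → l++
[2,15] |-16|<=|17| out[13]=289 → r--
[2,14] |-16|<=|16| out[12]=256 → r--
[2,13] |-16|>|6| out[11]=256 → l++

l=3, r=13, next write slot=10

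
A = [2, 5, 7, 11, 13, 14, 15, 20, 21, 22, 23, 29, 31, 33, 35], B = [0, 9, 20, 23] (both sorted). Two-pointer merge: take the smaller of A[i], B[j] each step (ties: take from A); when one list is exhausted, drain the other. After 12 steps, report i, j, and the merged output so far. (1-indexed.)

[i=1,j=1] A[i]=2>B[j]=0 take 0 → j++
[i=1,j=2] A[i]=2<=B[j]=9 take 2 → i++
[i=2,j=2] A[i]=5<=B[j]=9 take 5 → i++
[i=3,j=2] A[i]=7<=B[j]=9 take 7 → i++
[i=4,j=2] A[i]=11>B[j]=9 take 9 → j++
[i=4,j=3] A[i]=11<=B[j]=20 take 11 → i++
[i=5,j=3] A[i]=13<=B[j]=20 take 13 → i++
[i=6,j=3] A[i]=14<=B[j]=20 take 14 → i++
[i=7,j=3] A[i]=15<=B[j]=20 take 15 → i++
[i=8,j=3] A[i]=20<=B[j]=20 take 20 → i++
[i=9,j=3] A[i]=21>B[j]=20 take 20 → j++
[i=9,j=4] A[i]=21<=B[j]=23 take 21 → i++

i=10, j=4, merged so far=[0, 2, 5, 7, 9, 11, 13, 14, 15, 20, 20, 21]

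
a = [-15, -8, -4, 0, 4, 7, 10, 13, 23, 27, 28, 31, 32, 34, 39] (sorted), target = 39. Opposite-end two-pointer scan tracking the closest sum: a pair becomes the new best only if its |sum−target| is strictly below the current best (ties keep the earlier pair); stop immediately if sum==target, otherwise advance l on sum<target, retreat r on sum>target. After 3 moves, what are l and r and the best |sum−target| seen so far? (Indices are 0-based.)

l=0 r=14: -15+39=24 d=15 *, l++
l=1 r=14: -8+39=31 d=8 *, l++
l=2 r=14: -4+39=35 d=4 *, l++

l=3, r=14, best |Δ|=4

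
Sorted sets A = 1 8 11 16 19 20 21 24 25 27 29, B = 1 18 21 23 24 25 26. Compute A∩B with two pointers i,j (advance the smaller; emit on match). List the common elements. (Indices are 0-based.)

[i=0,j=0] 1==1 emit → i++,j++
[i=1,j=1] 8<18 → i++
[i=2,j=1] 11<18 → i++
[i=3,j=1] 16<18 → i++
[i=4,j=1] 19>18 → j++
[i=4,j=2] 19<21 → i++
[i=5,j=2] 20<21 → i++
[i=6,j=2] 21==21 emit → i++,j++
[i=7,j=3] 24>23 → j++
[i=7,j=4] 24==24 emit → i++,j++
[i=8,j=5] 25==25 emit → i++,j++
[i=9,j=6] 27>26 → j++

intersection = [1, 21, 24, 25]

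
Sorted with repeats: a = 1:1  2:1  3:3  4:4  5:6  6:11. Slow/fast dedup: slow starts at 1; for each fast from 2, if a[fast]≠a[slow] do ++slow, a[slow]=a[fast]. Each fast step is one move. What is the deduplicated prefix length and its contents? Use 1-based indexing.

slow=1 fast=2: a[fast]=1=a[slow] dup, fast++
slow=1 fast=3: a[fast]=3≠a[slow]=1 write a[2]=3, slow++,fast++
slow=2 fast=4: a[fast]=4≠a[slow]=3 write a[3]=4, slow++,fast++
slow=3 fast=5: a[fast]=6≠a[slow]=4 write a[4]=6, slow++,fast++
slow=4 fast=6: a[fast]=11≠a[slow]=6 write a[5]=11, slow++,fast++

length 5; prefix = [1, 3, 4, 6, 11]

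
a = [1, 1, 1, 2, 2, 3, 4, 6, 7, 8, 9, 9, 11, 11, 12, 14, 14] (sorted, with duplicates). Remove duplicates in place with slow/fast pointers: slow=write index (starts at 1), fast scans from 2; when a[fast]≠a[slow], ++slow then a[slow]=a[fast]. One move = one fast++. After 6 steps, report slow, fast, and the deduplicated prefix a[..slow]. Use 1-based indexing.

(s=1,f=2) a[fast]=1=a[slow] dup → fast++
(s=1,f=3) a[fast]=1=a[slow] dup → fast++
(s=1,f=4) a[fast]=2≠a[slow]=1 write a[2]=2 → slow++,fast++
(s=2,f=5) a[fast]=2=a[slow] dup → fast++
(s=2,f=6) a[fast]=3≠a[slow]=2 write a[3]=3 → slow++,fast++
(s=3,f=7) a[fast]=4≠a[slow]=3 write a[4]=4 → slow++,fast++

slow=4, fast=8, prefix=[1, 2, 3, 4]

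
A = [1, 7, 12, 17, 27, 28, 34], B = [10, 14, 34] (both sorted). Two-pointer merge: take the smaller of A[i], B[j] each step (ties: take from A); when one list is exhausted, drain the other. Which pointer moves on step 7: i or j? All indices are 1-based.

i

[i=1,j=1] A[i]=1<=B[j]=10 take 1 → i++
[i=2,j=1] A[i]=7<=B[j]=10 take 7 → i++
[i=3,j=1] A[i]=12>B[j]=10 take 10 → j++
[i=3,j=2] A[i]=12<=B[j]=14 take 12 → i++
[i=4,j=2] A[i]=17>B[j]=14 take 14 → j++
[i=4,j=3] A[i]=17<=B[j]=34 take 17 → i++
[i=5,j=3] A[i]=27<=B[j]=34 take 27 → i++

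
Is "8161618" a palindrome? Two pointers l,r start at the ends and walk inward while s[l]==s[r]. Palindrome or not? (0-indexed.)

palindrome

l=0 r=6: '8'=='8', l++,r--
l=1 r=5: '1'=='1', l++,r--
l=2 r=4: '6'=='6', l++,r--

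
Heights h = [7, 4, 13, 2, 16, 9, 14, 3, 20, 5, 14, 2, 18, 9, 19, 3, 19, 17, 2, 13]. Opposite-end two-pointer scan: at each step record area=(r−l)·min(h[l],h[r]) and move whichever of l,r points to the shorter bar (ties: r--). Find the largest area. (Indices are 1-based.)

[1,20] min(7,13)*19=133 best=133 * → l++
[2,20] min(4,13)*18=72 best=133 → l++
[3,20] min(13,13)*17=221 best=221 * → r--
[3,19] min(13,2)*16=32 best=221 → r--
[3,18] min(13,17)*15=195 best=221 → l++
[4,18] min(2,17)*14=28 best=221 → l++
[5,18] min(16,17)*13=208 best=221 → l++
[6,18] min(9,17)*12=108 best=221 → l++
[7,18] min(14,17)*11=154 best=221 → l++
[8,18] min(3,17)*10=30 best=221 → l++
[9,18] min(20,17)*9=153 best=221 → r--
[9,17] min(20,19)*8=152 best=221 → r--
[9,16] min(20,3)*7=21 best=221 → r--
[9,15] min(20,19)*6=114 best=221 → r--
[9,14] min(20,9)*5=45 best=221 → r--
[9,13] min(20,18)*4=72 best=221 → r--
[9,12] min(20,2)*3=6 best=221 → r--
[9,11] min(20,14)*2=28 best=221 → r--
[9,10] min(20,5)*1=5 best=221 → r--

max area = 221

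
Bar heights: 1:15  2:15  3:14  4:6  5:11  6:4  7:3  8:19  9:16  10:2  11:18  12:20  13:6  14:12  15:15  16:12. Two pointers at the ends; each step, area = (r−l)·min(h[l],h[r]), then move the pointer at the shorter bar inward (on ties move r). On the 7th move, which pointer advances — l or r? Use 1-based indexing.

l=1 r=16: min(15,12)*15=180 best=180 *, r--
l=1 r=15: min(15,15)*14=210 best=210 *, r--
l=1 r=14: min(15,12)*13=156 best=210, r--
l=1 r=13: min(15,6)*12=72 best=210, r--
l=1 r=12: min(15,20)*11=165 best=210, l++
l=2 r=12: min(15,20)*10=150 best=210, l++
l=3 r=12: min(14,20)*9=126 best=210, l++

l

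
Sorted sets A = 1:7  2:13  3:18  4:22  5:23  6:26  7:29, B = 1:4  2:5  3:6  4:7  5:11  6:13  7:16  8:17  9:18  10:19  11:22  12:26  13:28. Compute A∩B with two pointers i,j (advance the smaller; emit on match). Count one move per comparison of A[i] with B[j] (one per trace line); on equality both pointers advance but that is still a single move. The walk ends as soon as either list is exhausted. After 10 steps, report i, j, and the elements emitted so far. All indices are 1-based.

i=1 j=1: 7>4, j++
i=1 j=2: 7>5, j++
i=1 j=3: 7>6, j++
i=1 j=4: 7==7 emit, i++,j++
i=2 j=5: 13>11, j++
i=2 j=6: 13==13 emit, i++,j++
i=3 j=7: 18>16, j++
i=3 j=8: 18>17, j++
i=3 j=9: 18==18 emit, i++,j++
i=4 j=10: 22>19, j++

i=4, j=11, emitted=[7, 13, 18]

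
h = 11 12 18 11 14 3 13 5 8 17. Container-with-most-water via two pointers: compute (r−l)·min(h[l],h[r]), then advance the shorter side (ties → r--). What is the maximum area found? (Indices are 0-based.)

l=0 r=9: min(11,17)*9=99 best=99 *, l++
l=1 r=9: min(12,17)*8=96 best=99, l++
l=2 r=9: min(18,17)*7=119 best=119 *, r--
l=2 r=8: min(18,8)*6=48 best=119, r--
l=2 r=7: min(18,5)*5=25 best=119, r--
l=2 r=6: min(18,13)*4=52 best=119, r--
l=2 r=5: min(18,3)*3=9 best=119, r--
l=2 r=4: min(18,14)*2=28 best=119, r--
l=2 r=3: min(18,11)*1=11 best=119, r--

max area = 119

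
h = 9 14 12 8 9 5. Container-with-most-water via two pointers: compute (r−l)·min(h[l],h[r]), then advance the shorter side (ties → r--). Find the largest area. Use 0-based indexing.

l=0 r=5: min(9,5)*5=25 best=25 *, r--
l=0 r=4: min(9,9)*4=36 best=36 *, r--
l=0 r=3: min(9,8)*3=24 best=36, r--
l=0 r=2: min(9,12)*2=18 best=36, l++
l=1 r=2: min(14,12)*1=12 best=36, r--

max area = 36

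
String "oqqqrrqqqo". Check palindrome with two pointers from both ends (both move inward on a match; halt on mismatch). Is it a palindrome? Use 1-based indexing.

l=1 r=10: 'o'=='o', l++,r--
l=2 r=9: 'q'=='q', l++,r--
l=3 r=8: 'q'=='q', l++,r--
l=4 r=7: 'q'=='q', l++,r--
l=5 r=6: 'r'=='r', l++,r--

palindrome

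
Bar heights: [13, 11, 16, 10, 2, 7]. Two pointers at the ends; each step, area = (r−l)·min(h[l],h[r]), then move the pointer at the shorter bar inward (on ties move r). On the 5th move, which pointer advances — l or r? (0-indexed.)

l

[0,5] min(13,7)*5=35 best=35 * → r--
[0,4] min(13,2)*4=8 best=35 → r--
[0,3] min(13,10)*3=30 best=35 → r--
[0,2] min(13,16)*2=26 best=35 → l++
[1,2] min(11,16)*1=11 best=35 → l++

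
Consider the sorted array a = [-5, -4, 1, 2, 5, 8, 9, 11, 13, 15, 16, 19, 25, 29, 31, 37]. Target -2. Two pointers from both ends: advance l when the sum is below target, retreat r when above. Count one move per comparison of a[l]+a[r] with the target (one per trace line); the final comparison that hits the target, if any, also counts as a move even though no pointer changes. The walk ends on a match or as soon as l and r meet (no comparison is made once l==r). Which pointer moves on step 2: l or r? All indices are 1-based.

r

l=1 r=16: -5+37=32 >-2, r--
l=1 r=15: -5+31=26 >-2, r--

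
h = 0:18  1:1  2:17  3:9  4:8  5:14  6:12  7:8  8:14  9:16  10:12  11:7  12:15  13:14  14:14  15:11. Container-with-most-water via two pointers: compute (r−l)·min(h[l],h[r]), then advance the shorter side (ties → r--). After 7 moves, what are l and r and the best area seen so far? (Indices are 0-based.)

l=0, r=8, best area=196

l=0 r=15: min(18,11)*15=165 best=165 *, r--
l=0 r=14: min(18,14)*14=196 best=196 *, r--
l=0 r=13: min(18,14)*13=182 best=196, r--
l=0 r=12: min(18,15)*12=180 best=196, r--
l=0 r=11: min(18,7)*11=77 best=196, r--
l=0 r=10: min(18,12)*10=120 best=196, r--
l=0 r=9: min(18,16)*9=144 best=196, r--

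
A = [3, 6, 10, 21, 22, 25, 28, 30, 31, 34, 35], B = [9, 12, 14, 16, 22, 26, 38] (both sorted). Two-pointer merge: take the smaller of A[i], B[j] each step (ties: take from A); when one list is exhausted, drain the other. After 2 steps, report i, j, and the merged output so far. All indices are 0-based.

[i=0,j=0] A[i]=3<=B[j]=9 take 3 → i++
[i=1,j=0] A[i]=6<=B[j]=9 take 6 → i++

i=2, j=0, merged so far=[3, 6]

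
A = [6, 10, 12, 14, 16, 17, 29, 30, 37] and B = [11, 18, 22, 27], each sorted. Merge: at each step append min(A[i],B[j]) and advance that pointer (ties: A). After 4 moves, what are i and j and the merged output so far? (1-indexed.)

i=4, j=2, merged so far=[6, 10, 11, 12]

[i=1,j=1] A[i]=6<=B[j]=11 take 6 → i++
[i=2,j=1] A[i]=10<=B[j]=11 take 10 → i++
[i=3,j=1] A[i]=12>B[j]=11 take 11 → j++
[i=3,j=2] A[i]=12<=B[j]=18 take 12 → i++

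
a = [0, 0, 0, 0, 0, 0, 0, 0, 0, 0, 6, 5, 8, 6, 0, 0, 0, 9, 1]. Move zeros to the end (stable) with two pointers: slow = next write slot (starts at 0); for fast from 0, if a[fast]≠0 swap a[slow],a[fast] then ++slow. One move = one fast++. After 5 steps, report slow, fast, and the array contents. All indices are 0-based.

slow=0 fast=0: a[fast]=0, fast++
slow=0 fast=1: a[fast]=0, fast++
slow=0 fast=2: a[fast]=0, fast++
slow=0 fast=3: a[fast]=0, fast++
slow=0 fast=4: a[fast]=0, fast++

slow=0, fast=5, a=[0, 0, 0, 0, 0, 0, 0, 0, 0, 0, 6, 5, 8, 6, 0, 0, 0, 9, 1]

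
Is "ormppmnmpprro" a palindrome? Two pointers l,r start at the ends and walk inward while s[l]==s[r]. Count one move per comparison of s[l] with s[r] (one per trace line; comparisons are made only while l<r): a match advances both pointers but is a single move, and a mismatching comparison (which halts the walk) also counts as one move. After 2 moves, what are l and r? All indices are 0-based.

l=2, r=10

[0,12] 'o'=='o' → l++,r--
[1,11] 'r'=='r' → l++,r--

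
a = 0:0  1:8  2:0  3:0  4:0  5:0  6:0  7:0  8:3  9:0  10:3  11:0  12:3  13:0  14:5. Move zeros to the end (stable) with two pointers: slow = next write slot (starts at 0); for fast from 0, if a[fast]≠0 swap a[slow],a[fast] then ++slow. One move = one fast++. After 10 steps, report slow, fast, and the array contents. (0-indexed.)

(s=0,f=0) a[fast]=0 → fast++
(s=0,f=1) a[fast]=8≠0 swap→a[0]=8 → slow++,fast++
(s=1,f=2) a[fast]=0 → fast++
(s=1,f=3) a[fast]=0 → fast++
(s=1,f=4) a[fast]=0 → fast++
(s=1,f=5) a[fast]=0 → fast++
(s=1,f=6) a[fast]=0 → fast++
(s=1,f=7) a[fast]=0 → fast++
(s=1,f=8) a[fast]=3≠0 swap→a[1]=3 → slow++,fast++
(s=2,f=9) a[fast]=0 → fast++

slow=2, fast=10, a=[8, 3, 0, 0, 0, 0, 0, 0, 0, 0, 3, 0, 3, 0, 5]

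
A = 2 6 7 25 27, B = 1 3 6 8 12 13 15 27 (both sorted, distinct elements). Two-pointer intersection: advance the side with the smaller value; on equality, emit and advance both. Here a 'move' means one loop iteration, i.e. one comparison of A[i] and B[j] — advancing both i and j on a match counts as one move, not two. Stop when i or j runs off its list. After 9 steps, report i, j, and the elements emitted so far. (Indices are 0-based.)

i=0 j=0: 2>1, j++
i=0 j=1: 2<3, i++
i=1 j=1: 6>3, j++
i=1 j=2: 6==6 emit, i++,j++
i=2 j=3: 7<8, i++
i=3 j=3: 25>8, j++
i=3 j=4: 25>12, j++
i=3 j=5: 25>13, j++
i=3 j=6: 25>15, j++

i=3, j=7, emitted=[6]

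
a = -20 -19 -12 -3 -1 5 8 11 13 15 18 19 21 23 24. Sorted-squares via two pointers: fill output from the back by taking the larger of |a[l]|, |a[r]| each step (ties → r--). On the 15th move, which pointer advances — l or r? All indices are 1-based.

[1,15] |-20|<=|24| out[15]=576 → r--
[1,14] |-20|<=|23| out[14]=529 → r--
[1,13] |-20|<=|21| out[13]=441 → r--
[1,12] |-20|>|19| out[12]=400 → l++
[2,12] |-19|<=|19| out[11]=361 → r--
[2,11] |-19|>|18| out[10]=361 → l++
[3,11] |-12|<=|18| out[9]=324 → r--
[3,10] |-12|<=|15| out[8]=225 → r--
[3,9] |-12|<=|13| out[7]=169 → r--
[3,8] |-12|>|11| out[6]=144 → l++
[4,8] |-3|<=|11| out[5]=121 → r--
[4,7] |-3|<=|8| out[4]=64 → r--
[4,6] |-3|<=|5| out[3]=25 → r--
[4,5] |-3|>|-1| out[2]=9 → l++
[5,5] |-1|<=|-1| out[1]=1 → r--

r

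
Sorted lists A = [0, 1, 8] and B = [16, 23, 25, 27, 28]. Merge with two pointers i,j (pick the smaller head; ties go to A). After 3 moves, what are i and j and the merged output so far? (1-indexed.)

[i=1,j=1] A[i]=0<=B[j]=16 take 0 → i++
[i=2,j=1] A[i]=1<=B[j]=16 take 1 → i++
[i=3,j=1] A[i]=8<=B[j]=16 take 8 → i++

i=4, j=1, merged so far=[0, 1, 8]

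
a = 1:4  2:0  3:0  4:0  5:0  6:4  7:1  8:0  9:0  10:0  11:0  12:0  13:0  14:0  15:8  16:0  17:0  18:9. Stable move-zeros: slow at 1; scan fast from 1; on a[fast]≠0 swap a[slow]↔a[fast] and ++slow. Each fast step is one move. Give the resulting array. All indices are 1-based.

slow=1 fast=1: a[fast]=4≠0 swap→a[1]=4, slow++,fast++
slow=2 fast=2: a[fast]=0, fast++
slow=2 fast=3: a[fast]=0, fast++
slow=2 fast=4: a[fast]=0, fast++
slow=2 fast=5: a[fast]=0, fast++
slow=2 fast=6: a[fast]=4≠0 swap→a[2]=4, slow++,fast++
slow=3 fast=7: a[fast]=1≠0 swap→a[3]=1, slow++,fast++
slow=4 fast=8: a[fast]=0, fast++
slow=4 fast=9: a[fast]=0, fast++
slow=4 fast=10: a[fast]=0, fast++
slow=4 fast=11: a[fast]=0, fast++
slow=4 fast=12: a[fast]=0, fast++
slow=4 fast=13: a[fast]=0, fast++
slow=4 fast=14: a[fast]=0, fast++
slow=4 fast=15: a[fast]=8≠0 swap→a[4]=8, slow++,fast++
slow=5 fast=16: a[fast]=0, fast++
slow=5 fast=17: a[fast]=0, fast++
slow=5 fast=18: a[fast]=9≠0 swap→a[5]=9, slow++,fast++

[4, 4, 1, 8, 9, 0, 0, 0, 0, 0, 0, 0, 0, 0, 0, 0, 0, 0]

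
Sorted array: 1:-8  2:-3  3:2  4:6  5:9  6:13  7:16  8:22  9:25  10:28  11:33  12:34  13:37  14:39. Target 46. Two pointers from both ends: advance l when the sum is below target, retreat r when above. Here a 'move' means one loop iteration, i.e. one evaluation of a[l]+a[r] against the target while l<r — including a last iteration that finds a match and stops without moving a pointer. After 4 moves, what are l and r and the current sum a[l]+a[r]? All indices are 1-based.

[1,14] -8+39=31 <46 → l++
[2,14] -3+39=36 <46 → l++
[3,14] 2+39=41 <46 → l++
[4,14] 6+39=45 <46 → l++

l=5, r=14, sum=48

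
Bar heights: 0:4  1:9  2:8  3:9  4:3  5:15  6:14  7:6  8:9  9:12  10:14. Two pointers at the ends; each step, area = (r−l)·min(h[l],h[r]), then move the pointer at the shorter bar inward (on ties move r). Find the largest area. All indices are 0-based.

max area = 81

[0,10] min(4,14)*10=40 best=40 * → l++
[1,10] min(9,14)*9=81 best=81 * → l++
[2,10] min(8,14)*8=64 best=81 → l++
[3,10] min(9,14)*7=63 best=81 → l++
[4,10] min(3,14)*6=18 best=81 → l++
[5,10] min(15,14)*5=70 best=81 → r--
[5,9] min(15,12)*4=48 best=81 → r--
[5,8] min(15,9)*3=27 best=81 → r--
[5,7] min(15,6)*2=12 best=81 → r--
[5,6] min(15,14)*1=14 best=81 → r--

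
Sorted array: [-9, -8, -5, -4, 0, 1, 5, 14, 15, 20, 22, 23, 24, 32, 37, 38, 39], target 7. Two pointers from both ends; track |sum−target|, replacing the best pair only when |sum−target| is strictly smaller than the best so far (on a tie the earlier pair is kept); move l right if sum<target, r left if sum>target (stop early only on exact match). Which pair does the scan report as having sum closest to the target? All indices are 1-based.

l=1 r=17: -9+39=30 d=23 *, r--
l=1 r=16: -9+38=29 d=22 *, r--
l=1 r=15: -9+37=28 d=21 *, r--
l=1 r=14: -9+32=23 d=16 *, r--
l=1 r=13: -9+24=15 d=8 *, r--
l=1 r=12: -9+23=14 d=7 *, r--
l=1 r=11: -9+22=13 d=6 *, r--
l=1 r=10: -9+20=11 d=4 *, r--
l=1 r=9: -9+15=6 d=1 *, l++
l=2 r=9: -8+15=7 d=0 *, stop

pair (-8, 15) with sum 7 (|Δ|=0)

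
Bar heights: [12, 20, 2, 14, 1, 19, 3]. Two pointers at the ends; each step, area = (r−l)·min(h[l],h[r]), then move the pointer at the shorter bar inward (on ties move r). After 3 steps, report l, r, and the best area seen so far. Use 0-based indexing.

l=0 r=6: min(12,3)*6=18 best=18 *, r--
l=0 r=5: min(12,19)*5=60 best=60 *, l++
l=1 r=5: min(20,19)*4=76 best=76 *, r--

l=1, r=4, best area=76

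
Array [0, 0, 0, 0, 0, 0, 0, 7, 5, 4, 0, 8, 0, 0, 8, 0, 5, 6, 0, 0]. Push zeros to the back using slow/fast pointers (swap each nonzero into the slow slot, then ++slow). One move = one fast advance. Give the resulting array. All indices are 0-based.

[7, 5, 4, 8, 8, 5, 6, 0, 0, 0, 0, 0, 0, 0, 0, 0, 0, 0, 0, 0]

slow=0 fast=0: a[fast]=0, fast++
slow=0 fast=1: a[fast]=0, fast++
slow=0 fast=2: a[fast]=0, fast++
slow=0 fast=3: a[fast]=0, fast++
slow=0 fast=4: a[fast]=0, fast++
slow=0 fast=5: a[fast]=0, fast++
slow=0 fast=6: a[fast]=0, fast++
slow=0 fast=7: a[fast]=7≠0 swap→a[0]=7, slow++,fast++
slow=1 fast=8: a[fast]=5≠0 swap→a[1]=5, slow++,fast++
slow=2 fast=9: a[fast]=4≠0 swap→a[2]=4, slow++,fast++
slow=3 fast=10: a[fast]=0, fast++
slow=3 fast=11: a[fast]=8≠0 swap→a[3]=8, slow++,fast++
slow=4 fast=12: a[fast]=0, fast++
slow=4 fast=13: a[fast]=0, fast++
slow=4 fast=14: a[fast]=8≠0 swap→a[4]=8, slow++,fast++
slow=5 fast=15: a[fast]=0, fast++
slow=5 fast=16: a[fast]=5≠0 swap→a[5]=5, slow++,fast++
slow=6 fast=17: a[fast]=6≠0 swap→a[6]=6, slow++,fast++
slow=7 fast=18: a[fast]=0, fast++
slow=7 fast=19: a[fast]=0, fast++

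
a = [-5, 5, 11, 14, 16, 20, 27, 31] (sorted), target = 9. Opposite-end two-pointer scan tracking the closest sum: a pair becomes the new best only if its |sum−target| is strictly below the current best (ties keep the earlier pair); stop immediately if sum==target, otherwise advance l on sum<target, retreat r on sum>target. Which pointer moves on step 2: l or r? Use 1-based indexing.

[1,8] -5+31=26 d=17 * → r--
[1,7] -5+27=22 d=13 * → r--

r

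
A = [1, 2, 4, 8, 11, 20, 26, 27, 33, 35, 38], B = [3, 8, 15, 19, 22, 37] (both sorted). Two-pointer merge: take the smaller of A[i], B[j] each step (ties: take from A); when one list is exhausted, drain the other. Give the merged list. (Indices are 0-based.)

i=0 j=0: A[i]=1<=B[j]=3 take 1, i++
i=1 j=0: A[i]=2<=B[j]=3 take 2, i++
i=2 j=0: A[i]=4>B[j]=3 take 3, j++
i=2 j=1: A[i]=4<=B[j]=8 take 4, i++
i=3 j=1: A[i]=8<=B[j]=8 take 8, i++
i=4 j=1: A[i]=11>B[j]=8 take 8, j++
i=4 j=2: A[i]=11<=B[j]=15 take 11, i++
i=5 j=2: A[i]=20>B[j]=15 take 15, j++
i=5 j=3: A[i]=20>B[j]=19 take 19, j++
i=5 j=4: A[i]=20<=B[j]=22 take 20, i++
i=6 j=4: A[i]=26>B[j]=22 take 22, j++
i=6 j=5: A[i]=26<=B[j]=37 take 26, i++
i=7 j=5: A[i]=27<=B[j]=37 take 27, i++
i=8 j=5: A[i]=33<=B[j]=37 take 33, i++
i=9 j=5: A[i]=35<=B[j]=37 take 35, i++
i=10 j=5: A[i]=38>B[j]=37 take 37, j++
i=10 j=6: B done, take A[i]=38, i++

[1, 2, 3, 4, 8, 8, 11, 15, 19, 20, 22, 26, 27, 33, 35, 37, 38]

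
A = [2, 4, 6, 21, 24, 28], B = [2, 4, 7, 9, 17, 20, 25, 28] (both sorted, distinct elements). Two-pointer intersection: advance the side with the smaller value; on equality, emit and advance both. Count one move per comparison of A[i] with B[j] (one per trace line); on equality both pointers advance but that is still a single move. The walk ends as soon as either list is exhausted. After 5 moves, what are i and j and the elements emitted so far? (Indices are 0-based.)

i=3, j=4, emitted=[2, 4]

i=0 j=0: 2==2 emit, i++,j++
i=1 j=1: 4==4 emit, i++,j++
i=2 j=2: 6<7, i++
i=3 j=2: 21>7, j++
i=3 j=3: 21>9, j++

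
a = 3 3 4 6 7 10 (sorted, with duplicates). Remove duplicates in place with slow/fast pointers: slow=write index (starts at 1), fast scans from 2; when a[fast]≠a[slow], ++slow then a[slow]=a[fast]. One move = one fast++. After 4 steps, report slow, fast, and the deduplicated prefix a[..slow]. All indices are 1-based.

slow=4, fast=6, prefix=[3, 4, 6, 7]

slow=1 fast=2: a[fast]=3=a[slow] dup, fast++
slow=1 fast=3: a[fast]=4≠a[slow]=3 write a[2]=4, slow++,fast++
slow=2 fast=4: a[fast]=6≠a[slow]=4 write a[3]=6, slow++,fast++
slow=3 fast=5: a[fast]=7≠a[slow]=6 write a[4]=7, slow++,fast++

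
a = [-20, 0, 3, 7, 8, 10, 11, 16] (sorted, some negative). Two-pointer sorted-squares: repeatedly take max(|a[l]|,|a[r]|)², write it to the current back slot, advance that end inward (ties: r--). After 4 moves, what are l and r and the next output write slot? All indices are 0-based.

l=1, r=4, next write slot=3

[0,7] |-20|>|16| out[7]=400 → l++
[1,7] |0|<=|16| out[6]=256 → r--
[1,6] |0|<=|11| out[5]=121 → r--
[1,5] |0|<=|10| out[4]=100 → r--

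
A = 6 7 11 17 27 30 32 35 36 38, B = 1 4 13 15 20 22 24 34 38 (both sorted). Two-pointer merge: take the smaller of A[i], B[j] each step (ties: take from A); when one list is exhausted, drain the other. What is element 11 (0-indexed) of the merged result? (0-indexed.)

[i=0,j=0] A[i]=6>B[j]=1 take 1 → j++
[i=0,j=1] A[i]=6>B[j]=4 take 4 → j++
[i=0,j=2] A[i]=6<=B[j]=13 take 6 → i++
[i=1,j=2] A[i]=7<=B[j]=13 take 7 → i++
[i=2,j=2] A[i]=11<=B[j]=13 take 11 → i++
[i=3,j=2] A[i]=17>B[j]=13 take 13 → j++
[i=3,j=3] A[i]=17>B[j]=15 take 15 → j++
[i=3,j=4] A[i]=17<=B[j]=20 take 17 → i++
[i=4,j=4] A[i]=27>B[j]=20 take 20 → j++
[i=4,j=5] A[i]=27>B[j]=22 take 22 → j++
[i=4,j=6] A[i]=27>B[j]=24 take 24 → j++
[i=4,j=7] A[i]=27<=B[j]=34 take 27 → i++
[i=5,j=7] A[i]=30<=B[j]=34 take 30 → i++
[i=6,j=7] A[i]=32<=B[j]=34 take 32 → i++
[i=7,j=7] A[i]=35>B[j]=34 take 34 → j++
[i=7,j=8] A[i]=35<=B[j]=38 take 35 → i++
[i=8,j=8] A[i]=36<=B[j]=38 take 36 → i++
[i=9,j=8] A[i]=38<=B[j]=38 take 38 → i++
[i=10,j=8] A done, take B[j]=38 → j++

merged[11] = 27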